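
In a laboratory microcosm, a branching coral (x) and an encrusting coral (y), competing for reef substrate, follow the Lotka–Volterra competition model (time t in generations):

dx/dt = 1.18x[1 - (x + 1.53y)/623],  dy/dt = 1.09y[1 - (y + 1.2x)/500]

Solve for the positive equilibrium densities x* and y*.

Setting both brackets to zero gives the nullclines x + 1.53y = 623 and 1.2x + y = 500.
Substituting y = 500 - 1.2x into the first: x(1 - 1.53·1.2) = 623 - 1.53·500.
So x* = -142/-0.836 = 170, and then y* = 500 - 1.2·170 = 296.

x* ≈ 170, y* ≈ 296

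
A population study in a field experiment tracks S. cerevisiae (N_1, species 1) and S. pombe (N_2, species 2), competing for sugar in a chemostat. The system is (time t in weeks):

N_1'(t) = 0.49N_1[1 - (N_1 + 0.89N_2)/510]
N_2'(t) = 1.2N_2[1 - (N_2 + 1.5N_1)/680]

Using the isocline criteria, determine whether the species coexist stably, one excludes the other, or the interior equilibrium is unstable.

Compare the nullcline intercepts: K1/α12 = 510/0.89 = 573 < K2 = 680; K2/α21 = 680/1.5 = 453 < K1 = 510.
Since both are reversed, neither can invade when rare; the interior point is a saddle.

unstable coexistence (outcome depends on initial conditions)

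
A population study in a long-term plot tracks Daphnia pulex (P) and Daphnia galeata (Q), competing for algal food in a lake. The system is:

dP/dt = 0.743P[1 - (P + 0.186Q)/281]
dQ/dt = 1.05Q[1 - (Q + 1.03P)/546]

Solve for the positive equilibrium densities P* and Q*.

Setting both brackets to zero gives the nullclines P + 0.186Q = 281 and 1.03P + Q = 546.
Substituting Q = 546 - 1.03P into the first: P(1 - 0.186·1.03) = 281 - 0.186·546.
So P* = 179/0.808 = 222, and then Q* = 546 - 1.03·222 = 317.

P* ≈ 222, Q* ≈ 317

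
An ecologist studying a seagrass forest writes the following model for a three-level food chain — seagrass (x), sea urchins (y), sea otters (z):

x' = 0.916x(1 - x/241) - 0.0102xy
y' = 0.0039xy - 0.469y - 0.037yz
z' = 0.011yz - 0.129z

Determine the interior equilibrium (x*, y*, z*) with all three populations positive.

x* ≈ 210, y* ≈ 11.7, z* ≈ 9.41

From dz/dt = 0: 0.011y* = 0.129, so y* = 11.7.
From dx/dt = 0: 0.916(1 - x*/241) = 0.0102·11.7, giving x* = 241·(1 - 0.131) = 210.
From dy/dt = 0: 0.0039·210 - 0.469 = 0.037z*, so z* = 0.348/0.037 = 9.41.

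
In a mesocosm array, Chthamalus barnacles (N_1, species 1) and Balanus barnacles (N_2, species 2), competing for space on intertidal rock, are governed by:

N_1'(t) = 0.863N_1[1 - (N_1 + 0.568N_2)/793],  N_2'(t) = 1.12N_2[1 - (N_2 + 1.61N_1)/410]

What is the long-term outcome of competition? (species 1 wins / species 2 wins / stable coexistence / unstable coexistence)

species 1 excludes species 2

Compare the nullcline intercepts: K1/α12 = 793/0.568 = 1400 > K2 = 410; K2/α21 = 410/1.61 = 255 < K1 = 793.
Since the inequalities point opposite ways, species 1 can invade but species 2 cannot.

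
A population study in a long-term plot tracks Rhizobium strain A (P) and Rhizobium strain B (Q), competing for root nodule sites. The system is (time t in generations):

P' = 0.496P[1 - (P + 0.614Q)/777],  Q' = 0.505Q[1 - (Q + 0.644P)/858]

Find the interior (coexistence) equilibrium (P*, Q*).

P* ≈ 414, Q* ≈ 592

Setting both brackets to zero gives the nullclines P + 0.614Q = 777 and 0.644P + Q = 858.
Substituting Q = 858 - 0.644P into the first: P(1 - 0.614·0.644) = 777 - 0.614·858.
So P* = 250/0.605 = 414, and then Q* = 858 - 0.644·414 = 592.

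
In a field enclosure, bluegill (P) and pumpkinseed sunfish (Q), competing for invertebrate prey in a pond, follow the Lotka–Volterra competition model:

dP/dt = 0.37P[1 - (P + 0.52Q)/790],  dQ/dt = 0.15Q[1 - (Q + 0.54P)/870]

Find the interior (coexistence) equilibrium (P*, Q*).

P* ≈ 469, Q* ≈ 617

Setting both brackets to zero gives the nullclines P + 0.52Q = 790 and 0.54P + Q = 870.
Substituting Q = 870 - 0.54P into the first: P(1 - 0.52·0.54) = 790 - 0.52·870.
So P* = 338/0.719 = 469, and then Q* = 870 - 0.54·469 = 617.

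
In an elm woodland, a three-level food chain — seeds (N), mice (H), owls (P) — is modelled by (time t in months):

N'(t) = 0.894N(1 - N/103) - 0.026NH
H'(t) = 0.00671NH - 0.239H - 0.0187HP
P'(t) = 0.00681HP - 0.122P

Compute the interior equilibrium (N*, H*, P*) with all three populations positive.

From dP/dt = 0: 0.00681H* = 0.122, so H* = 17.9.
From dN/dt = 0: 0.894(1 - N*/103) = 0.026·17.9, giving N* = 103·(1 - 0.521) = 49.3.
From dH/dt = 0: 0.00671·49.3 - 0.239 = 0.0187P*, so P* = 0.092/0.0187 = 4.92.

N* ≈ 49.3, H* ≈ 17.9, P* ≈ 4.92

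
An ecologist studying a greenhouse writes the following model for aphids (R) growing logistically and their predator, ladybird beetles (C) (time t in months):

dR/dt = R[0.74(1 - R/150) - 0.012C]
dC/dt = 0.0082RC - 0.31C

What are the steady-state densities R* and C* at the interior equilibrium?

R* ≈ 37.8, C* ≈ 46.1

From dC/dt = 0 with C > 0: 0.0082R* = 0.31, so R* = 37.8.
Substitute into dR/dt = 0: 0.74(1 - 37.8/150) = 0.012C*.
The bracket is 0.748, giving C* = 0.553/0.012 = 46.1.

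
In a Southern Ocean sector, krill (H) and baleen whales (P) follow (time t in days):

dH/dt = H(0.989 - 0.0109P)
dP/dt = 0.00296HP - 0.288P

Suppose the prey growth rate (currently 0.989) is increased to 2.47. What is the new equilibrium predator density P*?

At the interior fixed point, setting dH/dt = 0 with H > 0 fixes P* = (prey growth rate)/(HP coefficient) — independent of the other coefficients.
With the change, P* = 2.47/0.0109 = 227; it rises from 90.7.

P* ≈ 227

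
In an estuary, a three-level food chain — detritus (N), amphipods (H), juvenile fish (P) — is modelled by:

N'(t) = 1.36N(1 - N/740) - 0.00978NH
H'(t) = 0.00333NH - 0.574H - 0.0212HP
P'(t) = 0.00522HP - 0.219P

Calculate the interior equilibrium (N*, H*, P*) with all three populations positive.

N* ≈ 517, H* ≈ 42, P* ≈ 54.1

From dP/dt = 0: 0.00522H* = 0.219, so H* = 42.
From dN/dt = 0: 1.36(1 - N*/740) = 0.00978·42, giving N* = 740·(1 - 0.302) = 517.
From dH/dt = 0: 0.00333·517 - 0.574 = 0.0212P*, so P* = 1.15/0.0212 = 54.1.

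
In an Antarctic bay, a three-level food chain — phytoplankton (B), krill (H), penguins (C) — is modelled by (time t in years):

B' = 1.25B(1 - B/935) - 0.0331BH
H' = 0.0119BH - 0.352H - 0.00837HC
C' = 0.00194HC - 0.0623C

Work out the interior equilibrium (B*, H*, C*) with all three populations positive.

B* ≈ 140, H* ≈ 32.1, C* ≈ 157

From dC/dt = 0: 0.00194H* = 0.0623, so H* = 32.1.
From dB/dt = 0: 1.25(1 - B*/935) = 0.0331·32.1, giving B* = 935·(1 - 0.85) = 140.
From dH/dt = 0: 0.0119·140 - 0.352 = 0.00837C*, so C* = 1.31/0.00837 = 157.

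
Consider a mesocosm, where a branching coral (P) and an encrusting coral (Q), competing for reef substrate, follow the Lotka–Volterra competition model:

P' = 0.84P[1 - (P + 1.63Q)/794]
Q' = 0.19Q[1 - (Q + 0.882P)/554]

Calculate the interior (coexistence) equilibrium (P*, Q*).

Setting both brackets to zero gives the nullclines P + 1.63Q = 794 and 0.882P + Q = 554.
Substituting Q = 554 - 0.882P into the first: P(1 - 1.63·0.882) = 794 - 1.63·554.
So P* = -109/-0.438 = 249, and then Q* = 554 - 0.882·249 = 334.

P* ≈ 249, Q* ≈ 334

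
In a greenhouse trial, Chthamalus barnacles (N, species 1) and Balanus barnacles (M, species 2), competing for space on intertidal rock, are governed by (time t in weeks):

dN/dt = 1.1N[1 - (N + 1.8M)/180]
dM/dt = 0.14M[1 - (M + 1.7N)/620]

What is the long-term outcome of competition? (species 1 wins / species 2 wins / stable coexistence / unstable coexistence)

Compare the nullcline intercepts: K1/α12 = 180/1.8 = 100 < K2 = 620; K2/α21 = 620/1.7 = 365 > K1 = 180.
Since the inequalities point opposite ways, species 2 can invade but species 1 cannot.

species 2 excludes species 1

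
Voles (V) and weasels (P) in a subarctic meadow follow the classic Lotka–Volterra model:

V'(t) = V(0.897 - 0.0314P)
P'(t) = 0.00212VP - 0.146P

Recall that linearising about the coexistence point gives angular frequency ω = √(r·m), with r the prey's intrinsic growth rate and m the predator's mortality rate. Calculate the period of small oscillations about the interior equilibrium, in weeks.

Here r = 0.897 and m = 0.146, so r·m = 0.131.
ω = √0.131 = 0.362 per week, hence T = 2π/ω ≈ 17.4 weeks.

T ≈ 17.4 weeks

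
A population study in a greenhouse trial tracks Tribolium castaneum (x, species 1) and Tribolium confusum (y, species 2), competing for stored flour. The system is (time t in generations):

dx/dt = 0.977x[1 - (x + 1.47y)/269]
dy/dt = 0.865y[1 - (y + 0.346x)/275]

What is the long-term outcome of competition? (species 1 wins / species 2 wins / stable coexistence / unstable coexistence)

Compare the nullcline intercepts: K1/α12 = 269/1.47 = 183 < K2 = 275; K2/α21 = 275/0.346 = 795 > K1 = 269.
Since the inequalities point opposite ways, species 2 can invade but species 1 cannot.

species 2 excludes species 1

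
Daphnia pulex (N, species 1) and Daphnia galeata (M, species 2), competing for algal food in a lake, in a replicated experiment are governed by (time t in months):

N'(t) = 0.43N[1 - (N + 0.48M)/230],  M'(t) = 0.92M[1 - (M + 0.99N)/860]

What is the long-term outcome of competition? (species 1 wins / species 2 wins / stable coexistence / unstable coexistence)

species 2 excludes species 1

Compare the nullcline intercepts: K1/α12 = 230/0.48 = 479 < K2 = 860; K2/α21 = 860/0.99 = 869 > K1 = 230.
Since the inequalities point opposite ways, species 2 can invade but species 1 cannot.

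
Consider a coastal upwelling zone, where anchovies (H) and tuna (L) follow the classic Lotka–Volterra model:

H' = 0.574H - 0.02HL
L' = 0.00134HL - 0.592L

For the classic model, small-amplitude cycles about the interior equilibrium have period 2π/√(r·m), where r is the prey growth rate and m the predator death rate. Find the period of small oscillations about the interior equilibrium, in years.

T ≈ 10.8 years

Here r = 0.574 and m = 0.592, so r·m = 0.34.
ω = √0.34 = 0.583 per year, hence T = 2π/ω ≈ 10.8 years.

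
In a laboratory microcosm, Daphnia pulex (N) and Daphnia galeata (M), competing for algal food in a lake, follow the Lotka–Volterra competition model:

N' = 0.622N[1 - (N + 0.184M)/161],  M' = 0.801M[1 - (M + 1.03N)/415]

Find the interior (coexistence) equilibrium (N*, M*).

N* ≈ 104, M* ≈ 307

Setting both brackets to zero gives the nullclines N + 0.184M = 161 and 1.03N + M = 415.
Substituting M = 415 - 1.03N into the first: N(1 - 0.184·1.03) = 161 - 0.184·415.
So N* = 84.6/0.81 = 104, and then M* = 415 - 1.03·104 = 307.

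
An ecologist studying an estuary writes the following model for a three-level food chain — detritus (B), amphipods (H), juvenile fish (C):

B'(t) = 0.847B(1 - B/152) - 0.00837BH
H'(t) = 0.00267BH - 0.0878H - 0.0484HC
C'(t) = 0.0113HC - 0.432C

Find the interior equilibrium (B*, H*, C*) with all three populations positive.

B* ≈ 94.6, H* ≈ 38.2, C* ≈ 3.4

From dC/dt = 0: 0.0113H* = 0.432, so H* = 38.2.
From dB/dt = 0: 0.847(1 - B*/152) = 0.00837·38.2, giving B* = 152·(1 - 0.378) = 94.6.
From dH/dt = 0: 0.00267·94.6 - 0.0878 = 0.0484C*, so C* = 0.165/0.0484 = 3.4.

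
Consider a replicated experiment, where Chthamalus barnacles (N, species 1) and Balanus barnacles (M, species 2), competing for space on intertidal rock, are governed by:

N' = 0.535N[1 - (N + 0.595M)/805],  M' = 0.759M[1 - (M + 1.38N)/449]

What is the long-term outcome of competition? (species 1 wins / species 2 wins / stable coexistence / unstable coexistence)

species 1 excludes species 2

Compare the nullcline intercepts: K1/α12 = 805/0.595 = 1350 > K2 = 449; K2/α21 = 449/1.38 = 325 < K1 = 805.
Since the inequalities point opposite ways, species 1 can invade but species 2 cannot.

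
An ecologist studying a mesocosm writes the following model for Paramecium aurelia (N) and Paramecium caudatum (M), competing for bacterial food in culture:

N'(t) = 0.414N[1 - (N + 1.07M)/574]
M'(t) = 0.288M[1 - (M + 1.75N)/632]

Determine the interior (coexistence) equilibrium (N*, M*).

N* ≈ 117, M* ≈ 427

Setting both brackets to zero gives the nullclines N + 1.07M = 574 and 1.75N + M = 632.
Substituting M = 632 - 1.75N into the first: N(1 - 1.07·1.75) = 574 - 1.07·632.
So N* = -102/-0.873 = 117, and then M* = 632 - 1.75·117 = 427.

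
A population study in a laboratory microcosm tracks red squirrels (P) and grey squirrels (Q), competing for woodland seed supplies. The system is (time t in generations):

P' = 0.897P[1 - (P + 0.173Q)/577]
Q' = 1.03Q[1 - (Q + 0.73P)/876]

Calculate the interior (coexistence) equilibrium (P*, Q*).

P* ≈ 487, Q* ≈ 521

Setting both brackets to zero gives the nullclines P + 0.173Q = 577 and 0.73P + Q = 876.
Substituting Q = 876 - 0.73P into the first: P(1 - 0.173·0.73) = 577 - 0.173·876.
So P* = 425/0.874 = 487, and then Q* = 876 - 0.73·487 = 521.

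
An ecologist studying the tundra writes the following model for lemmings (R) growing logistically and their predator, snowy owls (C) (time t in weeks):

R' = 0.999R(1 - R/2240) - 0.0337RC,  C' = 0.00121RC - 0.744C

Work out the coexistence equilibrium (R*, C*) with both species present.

R* ≈ 615, C* ≈ 21.5

From dC/dt = 0 with C > 0: 0.00121R* = 0.744, so R* = 615.
Substitute into dR/dt = 0: 0.999(1 - 615/2240) = 0.0337C*.
The bracket is 0.726, giving C* = 0.725/0.0337 = 21.5.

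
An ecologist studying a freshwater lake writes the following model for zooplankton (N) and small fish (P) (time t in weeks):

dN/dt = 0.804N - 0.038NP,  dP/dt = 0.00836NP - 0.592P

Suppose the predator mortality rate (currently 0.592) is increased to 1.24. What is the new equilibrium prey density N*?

At the interior fixed point, setting dP/dt = 0 with P > 0 fixes N* = (predator death rate)/(NP coefficient) — independent of the other coefficients.
With the change, N* = 1.24/0.00836 = 148; it rises from 70.8.

N* ≈ 148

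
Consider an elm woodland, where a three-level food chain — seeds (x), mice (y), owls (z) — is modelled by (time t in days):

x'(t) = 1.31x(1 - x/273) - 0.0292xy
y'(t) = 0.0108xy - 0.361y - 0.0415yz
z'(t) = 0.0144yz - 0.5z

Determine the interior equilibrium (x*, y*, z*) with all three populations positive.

x* ≈ 61.7, y* ≈ 34.7, z* ≈ 7.36

From dz/dt = 0: 0.0144y* = 0.5, so y* = 34.7.
From dx/dt = 0: 1.31(1 - x*/273) = 0.0292·34.7, giving x* = 273·(1 - 0.774) = 61.7.
From dy/dt = 0: 0.0108·61.7 - 0.361 = 0.0415z*, so z* = 0.305/0.0415 = 7.36.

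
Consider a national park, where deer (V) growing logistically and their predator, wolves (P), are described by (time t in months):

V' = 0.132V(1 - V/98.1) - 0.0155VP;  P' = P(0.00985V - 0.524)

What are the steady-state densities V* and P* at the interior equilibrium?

From dP/dt = 0 with P > 0: 0.00985V* = 0.524, so V* = 53.2.
Substitute into dV/dt = 0: 0.132(1 - 53.2/98.1) = 0.0155P*.
The bracket is 0.458, giving P* = 0.0604/0.0155 = 3.9.

V* ≈ 53.2, P* ≈ 3.9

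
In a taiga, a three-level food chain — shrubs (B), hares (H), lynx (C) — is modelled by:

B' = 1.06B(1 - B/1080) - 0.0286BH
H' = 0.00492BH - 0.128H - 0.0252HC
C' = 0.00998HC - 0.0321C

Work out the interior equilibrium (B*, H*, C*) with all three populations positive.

From dC/dt = 0: 0.00998H* = 0.0321, so H* = 3.22.
From dB/dt = 0: 1.06(1 - B*/1080) = 0.0286·3.22, giving B* = 1080·(1 - 0.0868) = 986.
From dH/dt = 0: 0.00492·986 - 0.128 = 0.0252C*, so C* = 4.72/0.0252 = 187.

B* ≈ 986, H* ≈ 3.22, C* ≈ 187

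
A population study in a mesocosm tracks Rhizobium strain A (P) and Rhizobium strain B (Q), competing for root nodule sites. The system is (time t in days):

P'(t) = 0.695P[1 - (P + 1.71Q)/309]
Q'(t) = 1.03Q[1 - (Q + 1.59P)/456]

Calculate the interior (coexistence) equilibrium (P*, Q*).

Setting both brackets to zero gives the nullclines P + 1.71Q = 309 and 1.59P + Q = 456.
Substituting Q = 456 - 1.59P into the first: P(1 - 1.71·1.59) = 309 - 1.71·456.
So P* = -471/-1.72 = 274, and then Q* = 456 - 1.59·274 = 20.5.

P* ≈ 274, Q* ≈ 20.5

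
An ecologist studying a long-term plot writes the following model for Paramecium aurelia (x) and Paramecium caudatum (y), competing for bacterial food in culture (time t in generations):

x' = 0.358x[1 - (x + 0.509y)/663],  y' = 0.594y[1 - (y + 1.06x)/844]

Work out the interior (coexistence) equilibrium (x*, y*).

x* ≈ 507, y* ≈ 307

Setting both brackets to zero gives the nullclines x + 0.509y = 663 and 1.06x + y = 844.
Substituting y = 844 - 1.06x into the first: x(1 - 0.509·1.06) = 663 - 0.509·844.
So x* = 233/0.46 = 507, and then y* = 844 - 1.06·507 = 307.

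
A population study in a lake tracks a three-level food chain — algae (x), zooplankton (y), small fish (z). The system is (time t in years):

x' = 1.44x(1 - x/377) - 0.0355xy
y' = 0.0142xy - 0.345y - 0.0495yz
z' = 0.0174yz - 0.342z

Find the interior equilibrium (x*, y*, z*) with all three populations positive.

From dz/dt = 0: 0.0174y* = 0.342, so y* = 19.7.
From dx/dt = 0: 1.44(1 - x*/377) = 0.0355·19.7, giving x* = 377·(1 - 0.485) = 194.
From dy/dt = 0: 0.0142·194 - 0.345 = 0.0495z*, so z* = 2.41/0.0495 = 48.8.

x* ≈ 194, y* ≈ 19.7, z* ≈ 48.8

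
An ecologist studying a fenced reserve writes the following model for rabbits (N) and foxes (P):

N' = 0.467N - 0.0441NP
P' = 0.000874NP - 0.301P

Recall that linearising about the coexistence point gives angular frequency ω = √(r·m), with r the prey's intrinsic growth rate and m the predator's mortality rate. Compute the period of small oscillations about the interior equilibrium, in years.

T ≈ 16.8 years

Here r = 0.467 and m = 0.301, so r·m = 0.141.
ω = √0.141 = 0.375 per year, hence T = 2π/ω ≈ 16.8 years.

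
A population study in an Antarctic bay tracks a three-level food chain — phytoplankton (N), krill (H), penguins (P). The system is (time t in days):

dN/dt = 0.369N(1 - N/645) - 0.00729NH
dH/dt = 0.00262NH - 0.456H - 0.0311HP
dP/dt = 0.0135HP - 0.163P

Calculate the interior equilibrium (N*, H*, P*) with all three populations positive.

N* ≈ 491, H* ≈ 12.1, P* ≈ 26.7

From dP/dt = 0: 0.0135H* = 0.163, so H* = 12.1.
From dN/dt = 0: 0.369(1 - N*/645) = 0.00729·12.1, giving N* = 645·(1 - 0.239) = 491.
From dH/dt = 0: 0.00262·491 - 0.456 = 0.0311P*, so P* = 0.831/0.0311 = 26.7.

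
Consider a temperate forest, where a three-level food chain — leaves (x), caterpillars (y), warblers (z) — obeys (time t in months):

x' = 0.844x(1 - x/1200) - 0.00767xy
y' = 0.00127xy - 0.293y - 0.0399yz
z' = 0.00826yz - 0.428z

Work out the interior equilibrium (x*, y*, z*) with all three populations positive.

From dz/dt = 0: 0.00826y* = 0.428, so y* = 51.8.
From dx/dt = 0: 0.844(1 - x*/1200) = 0.00767·51.8, giving x* = 1200·(1 - 0.471) = 635.
From dy/dt = 0: 0.00127·635 - 0.293 = 0.0399z*, so z* = 0.513/0.0399 = 12.9.

x* ≈ 635, y* ≈ 51.8, z* ≈ 12.9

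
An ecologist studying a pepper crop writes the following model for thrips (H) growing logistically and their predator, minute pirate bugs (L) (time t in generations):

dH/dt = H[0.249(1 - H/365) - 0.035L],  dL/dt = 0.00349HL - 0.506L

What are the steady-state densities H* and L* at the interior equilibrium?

From dL/dt = 0 with L > 0: 0.00349H* = 0.506, so H* = 145.
Substitute into dH/dt = 0: 0.249(1 - 145/365) = 0.035L*.
The bracket is 0.603, giving L* = 0.15/0.035 = 4.29.

H* ≈ 145, L* ≈ 4.29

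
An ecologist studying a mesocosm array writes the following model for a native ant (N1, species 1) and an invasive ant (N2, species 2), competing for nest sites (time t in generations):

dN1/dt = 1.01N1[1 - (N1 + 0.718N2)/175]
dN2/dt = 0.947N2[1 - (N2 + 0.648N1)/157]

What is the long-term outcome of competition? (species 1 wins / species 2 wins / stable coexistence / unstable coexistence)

Compare the nullcline intercepts: K1/α12 = 175/0.718 = 244 > K2 = 157; K2/α21 = 157/0.648 = 242 > K1 = 175.
Since both inequalities hold, each species can invade when rare, so the interior equilibrium is stable.

stable coexistence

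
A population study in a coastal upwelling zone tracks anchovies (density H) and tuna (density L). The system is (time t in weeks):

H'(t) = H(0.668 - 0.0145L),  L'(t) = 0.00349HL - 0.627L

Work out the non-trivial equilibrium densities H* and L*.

H* ≈ 180, L* ≈ 46.1

Set dL/dt = 0 with L > 0: 0.00349H - 0.627 = 0, so H* = 0.627/0.00349 = 180.
Set dH/dt = 0 with H > 0: 0.668 - 0.0145L = 0, so L* = 0.668/0.0145 = 46.1.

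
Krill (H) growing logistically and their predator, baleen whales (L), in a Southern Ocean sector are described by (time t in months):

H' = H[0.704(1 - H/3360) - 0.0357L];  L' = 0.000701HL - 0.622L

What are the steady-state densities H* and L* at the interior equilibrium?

H* ≈ 887, L* ≈ 14.5

From dL/dt = 0 with L > 0: 0.000701H* = 0.622, so H* = 887.
Substitute into dH/dt = 0: 0.704(1 - 887/3360) = 0.0357L*.
The bracket is 0.736, giving L* = 0.518/0.0357 = 14.5.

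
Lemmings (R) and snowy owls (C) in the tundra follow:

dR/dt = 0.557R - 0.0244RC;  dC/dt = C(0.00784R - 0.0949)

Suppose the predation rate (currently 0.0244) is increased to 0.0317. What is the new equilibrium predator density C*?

At the interior fixed point, setting dR/dt = 0 with R > 0 fixes C* = (prey growth rate)/(RC coefficient) — independent of the other coefficients.
With the change, C* = 0.557/0.0317 = 17.6; it falls from 22.8.

C* ≈ 17.6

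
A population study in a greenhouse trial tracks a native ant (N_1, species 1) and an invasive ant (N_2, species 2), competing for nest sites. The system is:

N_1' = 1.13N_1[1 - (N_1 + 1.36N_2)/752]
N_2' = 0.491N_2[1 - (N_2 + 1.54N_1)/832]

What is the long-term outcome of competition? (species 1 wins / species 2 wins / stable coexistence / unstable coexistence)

Compare the nullcline intercepts: K1/α12 = 752/1.36 = 553 < K2 = 832; K2/α21 = 832/1.54 = 540 < K1 = 752.
Since both are reversed, neither can invade when rare; the interior point is a saddle.

unstable coexistence (outcome depends on initial conditions)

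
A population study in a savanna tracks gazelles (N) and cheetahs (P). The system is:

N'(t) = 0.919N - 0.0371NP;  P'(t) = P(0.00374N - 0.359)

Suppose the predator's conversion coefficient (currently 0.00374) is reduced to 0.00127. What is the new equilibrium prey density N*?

N* ≈ 283

At the interior fixed point, setting dP/dt = 0 with P > 0 fixes N* = (predator death rate)/(NP coefficient) — independent of the other coefficients.
With the change, N* = 0.359/0.00127 = 283; it rises from 96.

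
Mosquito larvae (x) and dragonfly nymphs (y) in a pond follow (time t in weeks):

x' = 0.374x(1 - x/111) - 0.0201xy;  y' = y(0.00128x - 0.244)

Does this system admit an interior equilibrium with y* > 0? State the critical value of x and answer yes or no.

The predator equation gives dy/dt > 0 only when x > 0.244/0.00128 = 191.
Without the predator, x → K = 111. Since 111 < 191, the predator cannot invade.

Threshold x = 191; K < 191, so no, the predator goes extinct.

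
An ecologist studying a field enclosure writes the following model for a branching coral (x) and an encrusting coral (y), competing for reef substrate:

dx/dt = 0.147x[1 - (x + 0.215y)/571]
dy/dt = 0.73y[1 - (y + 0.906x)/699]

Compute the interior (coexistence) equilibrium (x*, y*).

x* ≈ 522, y* ≈ 226

Setting both brackets to zero gives the nullclines x + 0.215y = 571 and 0.906x + y = 699.
Substituting y = 699 - 0.906x into the first: x(1 - 0.215·0.906) = 571 - 0.215·699.
So x* = 421/0.805 = 522, and then y* = 699 - 0.906·522 = 226.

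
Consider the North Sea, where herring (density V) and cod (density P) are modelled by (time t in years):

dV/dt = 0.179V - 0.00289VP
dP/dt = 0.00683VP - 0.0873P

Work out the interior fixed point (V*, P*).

Set dP/dt = 0 with P > 0: 0.00683V - 0.0873 = 0, so V* = 0.0873/0.00683 = 12.8.
Set dV/dt = 0 with V > 0: 0.179 - 0.00289P = 0, so P* = 0.179/0.00289 = 61.9.

V* ≈ 12.8, P* ≈ 61.9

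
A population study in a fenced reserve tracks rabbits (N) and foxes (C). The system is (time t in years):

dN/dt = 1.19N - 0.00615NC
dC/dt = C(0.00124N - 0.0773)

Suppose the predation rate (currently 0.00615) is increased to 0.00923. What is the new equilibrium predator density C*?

At the interior fixed point, setting dN/dt = 0 with N > 0 fixes C* = (prey growth rate)/(NC coefficient) — independent of the other coefficients.
With the change, C* = 1.19/0.00923 = 129; it falls from 193.

C* ≈ 129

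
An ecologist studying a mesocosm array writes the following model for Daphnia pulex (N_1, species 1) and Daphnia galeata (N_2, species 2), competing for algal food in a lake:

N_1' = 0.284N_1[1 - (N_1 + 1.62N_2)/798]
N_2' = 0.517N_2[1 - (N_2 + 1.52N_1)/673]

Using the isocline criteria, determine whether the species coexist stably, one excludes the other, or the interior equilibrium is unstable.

Compare the nullcline intercepts: K1/α12 = 798/1.62 = 493 < K2 = 673; K2/α21 = 673/1.52 = 443 < K1 = 798.
Since both are reversed, neither can invade when rare; the interior point is a saddle.

unstable coexistence (outcome depends on initial conditions)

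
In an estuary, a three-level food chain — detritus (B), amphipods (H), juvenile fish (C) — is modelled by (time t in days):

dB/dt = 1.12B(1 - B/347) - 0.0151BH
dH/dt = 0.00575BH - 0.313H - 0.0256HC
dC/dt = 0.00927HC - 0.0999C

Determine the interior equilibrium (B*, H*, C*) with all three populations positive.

From dC/dt = 0: 0.00927H* = 0.0999, so H* = 10.8.
From dB/dt = 0: 1.12(1 - B*/347) = 0.0151·10.8, giving B* = 347·(1 - 0.145) = 297.
From dH/dt = 0: 0.00575·297 - 0.313 = 0.0256C*, so C* = 1.39/0.0256 = 54.4.

B* ≈ 297, H* ≈ 10.8, C* ≈ 54.4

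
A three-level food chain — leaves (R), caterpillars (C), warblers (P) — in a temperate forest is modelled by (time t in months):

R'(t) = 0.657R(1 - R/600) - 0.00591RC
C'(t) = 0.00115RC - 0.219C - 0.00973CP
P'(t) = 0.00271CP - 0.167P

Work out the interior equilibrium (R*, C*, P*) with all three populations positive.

R* ≈ 267, C* ≈ 61.6, P* ≈ 9.1

From dP/dt = 0: 0.00271C* = 0.167, so C* = 61.6.
From dR/dt = 0: 0.657(1 - R*/600) = 0.00591·61.6, giving R* = 600·(1 - 0.554) = 267.
From dC/dt = 0: 0.00115·267 - 0.219 = 0.00973P*, so P* = 0.0885/0.00973 = 9.1.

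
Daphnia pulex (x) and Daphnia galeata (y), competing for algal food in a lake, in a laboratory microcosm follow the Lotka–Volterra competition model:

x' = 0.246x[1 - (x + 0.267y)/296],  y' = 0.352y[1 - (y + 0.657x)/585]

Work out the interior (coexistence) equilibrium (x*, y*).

x* ≈ 170, y* ≈ 474

Setting both brackets to zero gives the nullclines x + 0.267y = 296 and 0.657x + y = 585.
Substituting y = 585 - 0.657x into the first: x(1 - 0.267·0.657) = 296 - 0.267·585.
So x* = 140/0.825 = 170, and then y* = 585 - 0.657·170 = 474.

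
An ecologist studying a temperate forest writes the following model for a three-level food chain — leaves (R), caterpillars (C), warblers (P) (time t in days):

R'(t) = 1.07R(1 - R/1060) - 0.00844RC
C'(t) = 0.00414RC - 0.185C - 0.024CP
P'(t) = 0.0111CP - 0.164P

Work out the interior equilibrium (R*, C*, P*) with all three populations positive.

From dP/dt = 0: 0.0111C* = 0.164, so C* = 14.8.
From dR/dt = 0: 1.07(1 - R*/1060) = 0.00844·14.8, giving R* = 1060·(1 - 0.117) = 936.
From dC/dt = 0: 0.00414·936 - 0.185 = 0.024P*, so P* = 3.69/0.024 = 154.

R* ≈ 936, C* ≈ 14.8, P* ≈ 154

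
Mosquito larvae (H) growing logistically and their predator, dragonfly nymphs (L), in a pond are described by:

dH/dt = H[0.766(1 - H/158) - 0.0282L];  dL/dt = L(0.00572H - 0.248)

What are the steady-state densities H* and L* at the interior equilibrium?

H* ≈ 43.4, L* ≈ 19.7

From dL/dt = 0 with L > 0: 0.00572H* = 0.248, so H* = 43.4.
Substitute into dH/dt = 0: 0.766(1 - 43.4/158) = 0.0282L*.
The bracket is 0.726, giving L* = 0.556/0.0282 = 19.7.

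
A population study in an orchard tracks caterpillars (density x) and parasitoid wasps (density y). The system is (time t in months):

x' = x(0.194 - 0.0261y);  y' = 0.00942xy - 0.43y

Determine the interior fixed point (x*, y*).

Set dy/dt = 0 with y > 0: 0.00942x - 0.43 = 0, so x* = 0.43/0.00942 = 45.6.
Set dx/dt = 0 with x > 0: 0.194 - 0.0261y = 0, so y* = 0.194/0.0261 = 7.43.

x* ≈ 45.6, y* ≈ 7.43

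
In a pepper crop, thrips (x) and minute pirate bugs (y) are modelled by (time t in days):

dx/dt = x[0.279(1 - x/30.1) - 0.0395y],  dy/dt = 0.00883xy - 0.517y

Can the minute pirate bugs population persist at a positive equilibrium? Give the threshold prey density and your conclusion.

The predator equation gives dy/dt > 0 only when x > 0.517/0.00883 = 58.6.
Without the predator, x → K = 30.1. Since 30.1 < 58.6, the predator cannot invade.

Threshold x = 58.6; K < 58.6, so no, the predator goes extinct.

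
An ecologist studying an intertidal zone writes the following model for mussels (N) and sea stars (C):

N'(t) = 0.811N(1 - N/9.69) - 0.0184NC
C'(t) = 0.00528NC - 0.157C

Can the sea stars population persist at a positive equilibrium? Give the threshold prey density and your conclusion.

Threshold N = 29.7; K < 29.7, so no, the predator goes extinct.

The predator equation gives dC/dt > 0 only when N > 0.157/0.00528 = 29.7.
Without the predator, N → K = 9.69. Since 9.69 < 29.7, the predator cannot invade.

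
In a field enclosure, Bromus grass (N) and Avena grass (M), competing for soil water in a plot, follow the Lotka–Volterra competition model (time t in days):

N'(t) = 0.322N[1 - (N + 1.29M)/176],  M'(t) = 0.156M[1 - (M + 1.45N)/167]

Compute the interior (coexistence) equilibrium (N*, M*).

N* ≈ 45.3, M* ≈ 101

Setting both brackets to zero gives the nullclines N + 1.29M = 176 and 1.45N + M = 167.
Substituting M = 167 - 1.45N into the first: N(1 - 1.29·1.45) = 176 - 1.29·167.
So N* = -39.4/-0.871 = 45.3, and then M* = 167 - 1.45·45.3 = 101.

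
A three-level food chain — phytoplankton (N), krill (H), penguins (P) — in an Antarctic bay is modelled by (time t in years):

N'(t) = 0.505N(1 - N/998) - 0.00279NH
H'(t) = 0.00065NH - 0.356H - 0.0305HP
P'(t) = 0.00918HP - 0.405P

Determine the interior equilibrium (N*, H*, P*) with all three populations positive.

N* ≈ 755, H* ≈ 44.1, P* ≈ 4.41

From dP/dt = 0: 0.00918H* = 0.405, so H* = 44.1.
From dN/dt = 0: 0.505(1 - N*/998) = 0.00279·44.1, giving N* = 998·(1 - 0.244) = 755.
From dH/dt = 0: 0.00065·755 - 0.356 = 0.0305P*, so P* = 0.135/0.0305 = 4.41.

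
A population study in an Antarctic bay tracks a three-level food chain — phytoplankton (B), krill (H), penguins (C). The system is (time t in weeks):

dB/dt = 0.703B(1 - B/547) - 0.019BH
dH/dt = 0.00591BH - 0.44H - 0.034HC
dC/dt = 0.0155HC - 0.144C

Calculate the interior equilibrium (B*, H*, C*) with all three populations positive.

From dC/dt = 0: 0.0155H* = 0.144, so H* = 9.29.
From dB/dt = 0: 0.703(1 - B*/547) = 0.019·9.29, giving B* = 547·(1 - 0.251) = 410.
From dH/dt = 0: 0.00591·410 - 0.44 = 0.034C*, so C* = 1.98/0.034 = 58.3.

B* ≈ 410, H* ≈ 9.29, C* ≈ 58.3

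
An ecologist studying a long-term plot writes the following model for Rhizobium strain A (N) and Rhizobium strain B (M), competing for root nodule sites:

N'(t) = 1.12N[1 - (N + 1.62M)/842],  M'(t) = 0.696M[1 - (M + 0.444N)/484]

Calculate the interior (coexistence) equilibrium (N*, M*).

Setting both brackets to zero gives the nullclines N + 1.62M = 842 and 0.444N + M = 484.
Substituting M = 484 - 0.444N into the first: N(1 - 1.62·0.444) = 842 - 1.62·484.
So N* = 57.9/0.281 = 206, and then M* = 484 - 0.444·206 = 392.

N* ≈ 206, M* ≈ 392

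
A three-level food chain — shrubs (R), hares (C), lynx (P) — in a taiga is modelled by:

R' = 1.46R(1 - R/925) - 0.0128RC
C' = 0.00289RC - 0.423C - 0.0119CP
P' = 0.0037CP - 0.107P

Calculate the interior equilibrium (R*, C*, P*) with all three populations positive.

R* ≈ 690, C* ≈ 28.9, P* ≈ 132

From dP/dt = 0: 0.0037C* = 0.107, so C* = 28.9.
From dR/dt = 0: 1.46(1 - R*/925) = 0.0128·28.9, giving R* = 925·(1 - 0.254) = 690.
From dC/dt = 0: 0.00289·690 - 0.423 = 0.0119P*, so P* = 1.57/0.0119 = 132.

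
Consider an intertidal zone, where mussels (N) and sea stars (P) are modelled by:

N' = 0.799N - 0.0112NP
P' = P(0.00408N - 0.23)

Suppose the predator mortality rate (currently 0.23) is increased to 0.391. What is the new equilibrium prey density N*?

At the interior fixed point, setting dP/dt = 0 with P > 0 fixes N* = (predator death rate)/(NP coefficient) — independent of the other coefficients.
With the change, N* = 0.391/0.00408 = 95.8; it rises from 56.4.

N* ≈ 95.8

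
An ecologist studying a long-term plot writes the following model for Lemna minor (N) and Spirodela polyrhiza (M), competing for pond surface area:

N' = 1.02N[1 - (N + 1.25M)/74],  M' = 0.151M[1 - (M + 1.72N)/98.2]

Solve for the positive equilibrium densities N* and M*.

N* ≈ 42.4, M* ≈ 25.3

Setting both brackets to zero gives the nullclines N + 1.25M = 74 and 1.72N + M = 98.2.
Substituting M = 98.2 - 1.72N into the first: N(1 - 1.25·1.72) = 74 - 1.25·98.2.
So N* = -48.8/-1.15 = 42.4, and then M* = 98.2 - 1.72·42.4 = 25.3.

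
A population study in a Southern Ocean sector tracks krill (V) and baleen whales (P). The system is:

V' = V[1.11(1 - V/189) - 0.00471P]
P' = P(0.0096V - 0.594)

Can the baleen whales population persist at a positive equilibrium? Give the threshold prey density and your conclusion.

The predator equation gives dP/dt > 0 only when V > 0.594/0.0096 = 61.9.
Without the predator, V → K = 189. Since 189 > 61.9, the predator can invade and persist.

Threshold V = 61.9; K > 61.9, so yes, the predator persists.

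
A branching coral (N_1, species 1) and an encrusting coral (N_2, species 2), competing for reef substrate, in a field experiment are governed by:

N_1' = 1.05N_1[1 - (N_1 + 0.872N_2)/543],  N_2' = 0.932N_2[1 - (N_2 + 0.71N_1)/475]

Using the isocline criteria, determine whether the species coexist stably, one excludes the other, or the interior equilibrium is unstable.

stable coexistence

Compare the nullcline intercepts: K1/α12 = 543/0.872 = 623 > K2 = 475; K2/α21 = 475/0.71 = 669 > K1 = 543.
Since both inequalities hold, each species can invade when rare, so the interior equilibrium is stable.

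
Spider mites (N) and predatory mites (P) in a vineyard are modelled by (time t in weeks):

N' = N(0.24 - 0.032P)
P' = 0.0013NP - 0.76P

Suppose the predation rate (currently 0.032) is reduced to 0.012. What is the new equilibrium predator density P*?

At the interior fixed point, setting dN/dt = 0 with N > 0 fixes P* = (prey growth rate)/(NP coefficient) — independent of the other coefficients.
With the change, P* = 0.24/0.012 = 20; it rises from 7.5.

P* ≈ 20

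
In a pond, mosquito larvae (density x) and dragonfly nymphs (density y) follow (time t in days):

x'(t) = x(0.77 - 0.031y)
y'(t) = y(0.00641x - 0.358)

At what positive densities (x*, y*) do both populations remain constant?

x* ≈ 55.9, y* ≈ 24.8

Set dy/dt = 0 with y > 0: 0.00641x - 0.358 = 0, so x* = 0.358/0.00641 = 55.9.
Set dx/dt = 0 with x > 0: 0.77 - 0.031y = 0, so y* = 0.77/0.031 = 24.8.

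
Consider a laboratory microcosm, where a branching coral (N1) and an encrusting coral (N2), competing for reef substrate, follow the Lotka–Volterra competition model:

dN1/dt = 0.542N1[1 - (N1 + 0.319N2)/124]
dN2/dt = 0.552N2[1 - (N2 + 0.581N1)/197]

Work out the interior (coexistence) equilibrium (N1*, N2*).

N1* ≈ 75.1, N2* ≈ 153

Setting both brackets to zero gives the nullclines N1 + 0.319N2 = 124 and 0.581N1 + N2 = 197.
Substituting N2 = 197 - 0.581N1 into the first: N1(1 - 0.319·0.581) = 124 - 0.319·197.
So N1* = 61.2/0.815 = 75.1, and then N2* = 197 - 0.581·75.1 = 153.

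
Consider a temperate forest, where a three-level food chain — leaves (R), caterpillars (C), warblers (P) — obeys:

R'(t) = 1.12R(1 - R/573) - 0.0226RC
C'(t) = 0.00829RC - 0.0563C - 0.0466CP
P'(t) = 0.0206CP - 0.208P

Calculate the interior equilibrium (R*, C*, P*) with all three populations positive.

From dP/dt = 0: 0.0206C* = 0.208, so C* = 10.1.
From dR/dt = 0: 1.12(1 - R*/573) = 0.0226·10.1, giving R* = 573·(1 - 0.204) = 456.
From dC/dt = 0: 0.00829·456 - 0.0563 = 0.0466P*, so P* = 3.73/0.0466 = 80.

R* ≈ 456, C* ≈ 10.1, P* ≈ 80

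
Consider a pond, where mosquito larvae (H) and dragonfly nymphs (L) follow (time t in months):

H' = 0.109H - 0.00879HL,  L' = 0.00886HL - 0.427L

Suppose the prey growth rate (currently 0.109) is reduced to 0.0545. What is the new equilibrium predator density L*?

L* ≈ 6.2

At the interior fixed point, setting dH/dt = 0 with H > 0 fixes L* = (prey growth rate)/(HL coefficient) — independent of the other coefficients.
With the change, L* = 0.0545/0.00879 = 6.2; it falls from 12.4.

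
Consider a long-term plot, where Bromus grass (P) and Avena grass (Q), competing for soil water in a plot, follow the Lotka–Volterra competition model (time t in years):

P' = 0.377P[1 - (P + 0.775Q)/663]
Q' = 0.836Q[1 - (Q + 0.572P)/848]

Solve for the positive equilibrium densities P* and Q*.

P* ≈ 10.4, Q* ≈ 842

Setting both brackets to zero gives the nullclines P + 0.775Q = 663 and 0.572P + Q = 848.
Substituting Q = 848 - 0.572P into the first: P(1 - 0.775·0.572) = 663 - 0.775·848.
So P* = 5.8/0.557 = 10.4, and then Q* = 848 - 0.572·10.4 = 842.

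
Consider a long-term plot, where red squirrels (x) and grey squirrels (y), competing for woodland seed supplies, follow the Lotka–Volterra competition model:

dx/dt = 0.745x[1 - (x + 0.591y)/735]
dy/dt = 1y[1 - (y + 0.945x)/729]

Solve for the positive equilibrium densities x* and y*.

Setting both brackets to zero gives the nullclines x + 0.591y = 735 and 0.945x + y = 729.
Substituting y = 729 - 0.945x into the first: x(1 - 0.591·0.945) = 735 - 0.591·729.
So x* = 304/0.442 = 689, and then y* = 729 - 0.945·689 = 78.

x* ≈ 689, y* ≈ 78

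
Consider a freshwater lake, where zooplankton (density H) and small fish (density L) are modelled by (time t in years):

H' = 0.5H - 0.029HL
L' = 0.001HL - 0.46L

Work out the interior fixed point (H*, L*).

Set dL/dt = 0 with L > 0: 0.001H - 0.46 = 0, so H* = 0.46/0.001 = 460.
Set dH/dt = 0 with H > 0: 0.5 - 0.029L = 0, so L* = 0.5/0.029 = 17.2.

H* ≈ 460, L* ≈ 17.2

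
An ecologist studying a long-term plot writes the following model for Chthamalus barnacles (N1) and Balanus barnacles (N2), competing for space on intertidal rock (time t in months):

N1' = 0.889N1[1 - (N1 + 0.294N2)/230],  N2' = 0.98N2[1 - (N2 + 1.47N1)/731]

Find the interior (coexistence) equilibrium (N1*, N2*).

N1* ≈ 26.6, N2* ≈ 692

Setting both brackets to zero gives the nullclines N1 + 0.294N2 = 230 and 1.47N1 + N2 = 731.
Substituting N2 = 731 - 1.47N1 into the first: N1(1 - 0.294·1.47) = 230 - 0.294·731.
So N1* = 15.1/0.568 = 26.6, and then N2* = 731 - 1.47·26.6 = 692.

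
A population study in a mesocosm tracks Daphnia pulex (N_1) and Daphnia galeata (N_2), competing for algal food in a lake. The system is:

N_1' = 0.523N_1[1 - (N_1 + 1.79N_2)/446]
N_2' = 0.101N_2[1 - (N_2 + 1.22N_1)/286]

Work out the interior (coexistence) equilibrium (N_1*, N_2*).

N_1* ≈ 55.7, N_2* ≈ 218

Setting both brackets to zero gives the nullclines N_1 + 1.79N_2 = 446 and 1.22N_1 + N_2 = 286.
Substituting N_2 = 286 - 1.22N_1 into the first: N_1(1 - 1.79·1.22) = 446 - 1.79·286.
So N_1* = -65.9/-1.18 = 55.7, and then N_2* = 286 - 1.22·55.7 = 218.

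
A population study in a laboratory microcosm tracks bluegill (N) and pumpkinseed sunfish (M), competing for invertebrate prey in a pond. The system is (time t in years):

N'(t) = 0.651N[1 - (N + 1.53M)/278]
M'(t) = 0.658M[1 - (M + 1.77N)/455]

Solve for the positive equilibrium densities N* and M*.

Setting both brackets to zero gives the nullclines N + 1.53M = 278 and 1.77N + M = 455.
Substituting M = 455 - 1.77N into the first: N(1 - 1.53·1.77) = 278 - 1.53·455.
So N* = -418/-1.71 = 245, and then M* = 455 - 1.77·245 = 21.7.

N* ≈ 245, M* ≈ 21.7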